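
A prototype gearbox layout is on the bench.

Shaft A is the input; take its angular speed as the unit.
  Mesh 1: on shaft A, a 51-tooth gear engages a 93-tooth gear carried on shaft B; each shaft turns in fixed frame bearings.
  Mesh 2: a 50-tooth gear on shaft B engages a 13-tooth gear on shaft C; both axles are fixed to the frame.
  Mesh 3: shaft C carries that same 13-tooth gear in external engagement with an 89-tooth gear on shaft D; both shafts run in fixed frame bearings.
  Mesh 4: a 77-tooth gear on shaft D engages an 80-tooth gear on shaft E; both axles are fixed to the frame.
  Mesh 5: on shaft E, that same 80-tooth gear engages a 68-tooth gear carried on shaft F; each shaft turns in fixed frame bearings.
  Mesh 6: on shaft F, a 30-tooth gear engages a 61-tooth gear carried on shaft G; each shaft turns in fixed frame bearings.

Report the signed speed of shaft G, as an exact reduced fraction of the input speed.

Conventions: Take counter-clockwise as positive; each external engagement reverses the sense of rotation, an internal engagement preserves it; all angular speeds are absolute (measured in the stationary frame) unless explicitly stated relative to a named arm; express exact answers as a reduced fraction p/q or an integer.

28875/168299

6-mesh fixed-axis compound train (all bearings frame-fixed)
mesh 1 [51T→93T]: |ω|/ω_in = 1×51/93 = 17/31, sense flips to −
mesh 2 [50T→13T]: |ω|/ω_in = (17/31)×50/13 = 850/403, sense flips to +
mesh 3 [13T→89T]: |ω|/ω_in = (850/403)×13/89 = 850/2759, sense flips to −
mesh 4 [77T→80T]: |ω|/ω_in = (850/2759)×77/80 = 6545/22072, sense flips to +
mesh 5 [80T→68T]: |ω|/ω_in = (6545/22072)×80/68 = 1925/5518, sense flips to −
mesh 6 [30T→61T]: |ω|/ω_in = (1925/5518)×30/61 = 28875/168299, sense flips to +
signed output speed (× input speed) = 28875/168299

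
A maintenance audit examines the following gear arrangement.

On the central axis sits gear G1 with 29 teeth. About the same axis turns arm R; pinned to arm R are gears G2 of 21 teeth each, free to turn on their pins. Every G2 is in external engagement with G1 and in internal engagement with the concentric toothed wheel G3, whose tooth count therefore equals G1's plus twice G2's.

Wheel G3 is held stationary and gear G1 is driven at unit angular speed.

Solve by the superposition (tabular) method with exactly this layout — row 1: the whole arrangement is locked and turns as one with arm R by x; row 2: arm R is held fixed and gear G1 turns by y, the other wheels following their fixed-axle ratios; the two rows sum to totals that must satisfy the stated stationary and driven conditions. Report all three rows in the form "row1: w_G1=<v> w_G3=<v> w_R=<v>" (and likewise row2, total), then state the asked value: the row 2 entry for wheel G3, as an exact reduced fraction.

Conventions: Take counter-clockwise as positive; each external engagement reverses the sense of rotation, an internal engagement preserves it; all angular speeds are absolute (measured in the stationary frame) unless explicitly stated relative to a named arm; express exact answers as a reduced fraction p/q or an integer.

row1: w_G1=29/100 w_G3=29/100 w_R=29/100
row2: w_G1=71/100 w_G3=-29/100 w_R=0
total: w_G1=1 w_G3=0 w_R=29/100
asked value: -29/100

recognized (axles ride arm R): planetary set, 29/21/71 teeth
row 1: whole set turns with the arm by x
superposition row 2 [arm held]: sun y, ring −(29/71)·y, arm 0
boundary: total ω_ring = x − (29/71)·y = 0 and total ω_sun = x + y = 1  ⇒  y = 71/100, x = 29/100
row 2 ring = −(29/71)·71/100 = -29/100
totals (row 1 + row 2): sun 29/100 + 71/100 = 1, ring 29/100 + (-29/100) = 0, arm 29/100 + 0 = 29/100
asked cell (row2, ring) = -29/100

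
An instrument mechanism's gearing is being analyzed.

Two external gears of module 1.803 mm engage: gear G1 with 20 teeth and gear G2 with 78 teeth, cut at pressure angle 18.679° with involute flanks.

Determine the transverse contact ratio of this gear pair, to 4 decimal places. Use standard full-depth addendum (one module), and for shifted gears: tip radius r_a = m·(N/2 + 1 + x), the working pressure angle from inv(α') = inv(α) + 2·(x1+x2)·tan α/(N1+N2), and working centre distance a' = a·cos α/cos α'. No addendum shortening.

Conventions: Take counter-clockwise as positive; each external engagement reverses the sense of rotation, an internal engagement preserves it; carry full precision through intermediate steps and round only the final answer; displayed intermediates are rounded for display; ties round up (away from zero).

1.7566

single-mesh involute tooth geometry (20T engaging 78T at module 1.803)
base radii: r_b1 = 17.080319, r_b2 = 66.613244
tip radii: r_a1 = 19.833000, r_a2 = 72.120000
no profile shift: α' = α, a' = a
action lengths: √(r_a1²−r_b1²) = 10.080208, √(r_a2²−r_b2²) = 27.640010
base pitch p_b = π·m·cos α = 5.365940
CR = (10.080208 + 27.640010 − 88.347000·sin 18.67900°)/5.365940 = 1.756579
contact ratio ≈ 1.7566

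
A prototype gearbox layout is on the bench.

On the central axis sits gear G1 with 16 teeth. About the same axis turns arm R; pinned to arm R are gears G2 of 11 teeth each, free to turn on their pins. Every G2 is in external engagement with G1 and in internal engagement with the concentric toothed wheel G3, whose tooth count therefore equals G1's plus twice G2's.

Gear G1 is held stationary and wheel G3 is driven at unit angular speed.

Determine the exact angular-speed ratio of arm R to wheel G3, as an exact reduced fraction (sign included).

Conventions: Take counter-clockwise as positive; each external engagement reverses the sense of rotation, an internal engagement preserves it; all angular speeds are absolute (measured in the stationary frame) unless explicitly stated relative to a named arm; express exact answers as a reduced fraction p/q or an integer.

19/27

topology: planetary set — G1 16T / G2 11T / G3 38T, arm = carrier (Willis)
ring teeth: 16 + 2·11 = 38
16(ω_sun−ω_arm) = −38(ω_ring−ω_arm),  ω_sun = 0, ω_ring = 1
16(0−ω_arm) = −38(1−ω_arm)  ⇒  54·ω_arm = 38  ⇒  ω_arm = 19/27
ω_out/ω_in = 19/27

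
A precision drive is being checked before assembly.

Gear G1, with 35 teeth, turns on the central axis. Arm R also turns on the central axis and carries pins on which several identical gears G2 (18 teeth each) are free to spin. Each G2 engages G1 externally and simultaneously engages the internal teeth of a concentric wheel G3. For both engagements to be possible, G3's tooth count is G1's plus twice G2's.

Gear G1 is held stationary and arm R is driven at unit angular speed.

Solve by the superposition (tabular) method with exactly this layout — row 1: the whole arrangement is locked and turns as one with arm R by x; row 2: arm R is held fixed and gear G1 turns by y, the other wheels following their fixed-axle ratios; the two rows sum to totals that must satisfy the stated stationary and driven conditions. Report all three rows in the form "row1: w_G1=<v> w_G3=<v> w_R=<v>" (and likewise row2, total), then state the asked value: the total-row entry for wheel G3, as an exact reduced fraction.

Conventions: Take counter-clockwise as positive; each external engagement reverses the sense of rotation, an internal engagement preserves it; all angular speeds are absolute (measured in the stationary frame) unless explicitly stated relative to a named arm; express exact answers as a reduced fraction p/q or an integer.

topology: planetary set — G1 35T / G2 18T / G3 71T, arm = carrier (Willis)
row 1: whole set turns with the arm by x
row 2 (arm held, sun turns y): ω_ring = −(35/71)·y, ω_arm = 0
boundary: total ω_sun = x + y = 0 and total ω_arm = x = 1  ⇒  y = -1, x = 1
row 2 ring = −(35/71)·(-1) = 35/71
totals (row 1 + row 2): sun 1 + (-1) = 0, ring 1 + 35/71 = 106/71, arm 1 + 0 = 1
asked cell (total, ring) = 106/71

row1: w_G1=1 w_G3=1 w_R=1
row2: w_G1=-1 w_G3=35/71 w_R=0
total: w_G1=0 w_G3=106/71 w_R=1
asked value: 106/71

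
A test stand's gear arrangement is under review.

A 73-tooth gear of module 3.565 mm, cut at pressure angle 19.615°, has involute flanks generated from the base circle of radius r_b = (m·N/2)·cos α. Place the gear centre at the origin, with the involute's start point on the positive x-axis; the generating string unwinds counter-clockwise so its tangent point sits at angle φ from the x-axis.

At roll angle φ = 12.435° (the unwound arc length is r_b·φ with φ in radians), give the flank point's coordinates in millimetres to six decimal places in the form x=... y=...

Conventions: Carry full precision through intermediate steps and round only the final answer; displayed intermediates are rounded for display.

x=125.424261 y=0.415710

class = single-mesh tooth geometry [base-circle involute, m = 3.565, 73T]
pitch radius r_p = m·N/2 = 3.565·73/2 = 130.122500
base radius r_b = r_p·cos α = 130.122500·cos 19.615° = 122.571439
roll angle φ = 12.435° = 0.21703169 rad
x = r_b·(cos φ + φ·sin φ) = 125.424261
y = r_b·(sin φ − φ·cos φ) = 0.415710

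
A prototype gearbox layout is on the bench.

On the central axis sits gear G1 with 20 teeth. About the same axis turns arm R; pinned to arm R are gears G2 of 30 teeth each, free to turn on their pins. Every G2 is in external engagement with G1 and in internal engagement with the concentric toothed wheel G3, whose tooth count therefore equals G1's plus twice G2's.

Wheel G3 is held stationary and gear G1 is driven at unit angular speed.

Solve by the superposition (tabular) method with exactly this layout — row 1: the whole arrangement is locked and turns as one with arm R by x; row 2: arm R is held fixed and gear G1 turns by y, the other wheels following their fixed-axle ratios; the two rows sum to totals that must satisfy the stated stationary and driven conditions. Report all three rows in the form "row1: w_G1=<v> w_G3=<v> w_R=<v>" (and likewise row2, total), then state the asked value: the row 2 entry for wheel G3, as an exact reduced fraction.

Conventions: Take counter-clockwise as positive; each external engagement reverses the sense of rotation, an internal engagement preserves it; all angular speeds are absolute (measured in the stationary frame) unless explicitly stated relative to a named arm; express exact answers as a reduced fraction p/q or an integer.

class = planetary set [G3 = 20+2·30 = 80; Willis about the carrier]
row 1: whole set turns with the arm by x
row 2: sun turns y, ring = −(20/80)·y, arm 0
boundary: total ω_ring = x − (20/80)·y = 0 and total ω_sun = x + y = 1  ⇒  y = 4/5, x = 1/5
row 2 ring = −(20/80)·4/5 = -1/5
totals (row 1 + row 2): sun 1/5 + 4/5 = 1, ring 1/5 + (-1/5) = 0, arm 1/5 + 0 = 1/5
asked cell (row2, ring) = -1/5

row1: w_G1=1/5 w_G3=1/5 w_R=1/5
row2: w_G1=4/5 w_G3=-1/5 w_R=0
total: w_G1=1 w_G3=0 w_R=1/5
asked value: -1/5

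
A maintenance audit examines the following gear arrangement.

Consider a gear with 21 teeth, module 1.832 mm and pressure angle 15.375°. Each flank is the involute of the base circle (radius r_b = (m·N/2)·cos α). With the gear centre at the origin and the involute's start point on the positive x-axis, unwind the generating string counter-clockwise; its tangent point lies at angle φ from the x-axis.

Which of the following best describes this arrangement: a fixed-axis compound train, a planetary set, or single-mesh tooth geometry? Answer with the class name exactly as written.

single-mesh tooth geometry

class = single-mesh tooth geometry [base-circle involute, m = 1.832, 21T]
classification: single-mesh tooth geometry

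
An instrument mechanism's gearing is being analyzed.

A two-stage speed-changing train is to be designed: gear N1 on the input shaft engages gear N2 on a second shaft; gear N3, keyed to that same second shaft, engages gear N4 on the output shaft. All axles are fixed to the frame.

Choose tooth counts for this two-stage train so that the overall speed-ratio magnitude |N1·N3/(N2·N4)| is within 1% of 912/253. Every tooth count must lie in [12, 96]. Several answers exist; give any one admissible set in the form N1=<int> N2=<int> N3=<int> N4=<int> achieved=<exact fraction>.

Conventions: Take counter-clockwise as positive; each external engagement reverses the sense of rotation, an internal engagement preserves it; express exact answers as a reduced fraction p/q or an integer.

class = fixed-axis compound train [2-stage, 912/253 wanted]
target = 912/253 in lowest terms: an exact hit needs N1·N3 = k·912 and N2·N4 = k·253 for one integer k, every count in [12, 96]; additionally prefer no 1:1 stage (N1 ≠ N2, N3 ≠ N4)
k = 1: no 1:1-free in-range split of k·912 and k·253 into factor pairs; take k = 2
k = 2: N1·N3 = 1824 = 19·96, N2·N4 = 506 = 22·23
achieved = 19·96/(22·23) = 912/253; |achieved − target| = 0 ≤ 228/6325 ✓

N1=19 N2=22 N3=96 N4=23 achieved=912/253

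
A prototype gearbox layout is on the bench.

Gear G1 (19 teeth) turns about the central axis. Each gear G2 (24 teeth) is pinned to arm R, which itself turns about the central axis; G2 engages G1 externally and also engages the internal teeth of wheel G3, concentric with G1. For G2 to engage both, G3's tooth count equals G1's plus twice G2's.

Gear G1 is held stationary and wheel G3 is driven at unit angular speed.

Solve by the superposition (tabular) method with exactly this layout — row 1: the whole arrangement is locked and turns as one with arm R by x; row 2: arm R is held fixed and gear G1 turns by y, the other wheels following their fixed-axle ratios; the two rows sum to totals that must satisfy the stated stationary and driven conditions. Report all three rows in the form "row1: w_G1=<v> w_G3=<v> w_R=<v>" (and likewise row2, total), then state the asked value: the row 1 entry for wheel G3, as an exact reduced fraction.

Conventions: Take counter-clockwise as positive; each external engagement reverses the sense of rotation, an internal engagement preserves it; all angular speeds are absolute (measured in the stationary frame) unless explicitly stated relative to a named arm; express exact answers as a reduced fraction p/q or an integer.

row1: w_G1=67/86 w_G3=67/86 w_R=67/86
row2: w_G1=-67/86 w_G3=19/86 w_R=0
total: w_G1=0 w_G3=1 w_R=67/86
asked value: 67/86

class = planetary set [G3 = 19+2·24 = 67; Willis about the carrier]
superposition row 1 [locked train]: every member turns x
superposition row 2 [arm held]: sun y, ring −(19/67)·y, arm 0
boundary: total ω_sun = x + y = 0 and total ω_ring = x − (19/67)·y = 1  ⇒  y = -67/86, x = 67/86
row 2 ring = −(19/67)·(-67/86) = 19/86
totals (row 1 + row 2): sun 67/86 + (-67/86) = 0, ring 67/86 + 19/86 = 1, arm 67/86 + 0 = 67/86
asked cell (row1, ring) = 67/86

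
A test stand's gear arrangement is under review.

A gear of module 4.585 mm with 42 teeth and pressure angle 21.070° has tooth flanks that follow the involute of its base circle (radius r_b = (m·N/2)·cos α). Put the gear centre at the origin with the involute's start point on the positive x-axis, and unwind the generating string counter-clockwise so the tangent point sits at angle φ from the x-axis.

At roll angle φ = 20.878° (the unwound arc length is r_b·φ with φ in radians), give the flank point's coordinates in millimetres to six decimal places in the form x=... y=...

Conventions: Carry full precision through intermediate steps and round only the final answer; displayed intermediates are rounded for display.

topology: single-mesh involute geometry — m = 4.585, N = 42
pitch radius r_p = m·N/2 = 4.585·42/2 = 96.285000
base radius r_b = r_p·cos α = 96.285000·cos 21.070° = 89.847568
roll angle φ = 20.878° = 0.36438984 rad
x = r_b·(cos φ + φ·sin φ) = 95.615994
y = r_b·(sin φ − φ·cos φ) = 1.429902

x=95.615994 y=1.429902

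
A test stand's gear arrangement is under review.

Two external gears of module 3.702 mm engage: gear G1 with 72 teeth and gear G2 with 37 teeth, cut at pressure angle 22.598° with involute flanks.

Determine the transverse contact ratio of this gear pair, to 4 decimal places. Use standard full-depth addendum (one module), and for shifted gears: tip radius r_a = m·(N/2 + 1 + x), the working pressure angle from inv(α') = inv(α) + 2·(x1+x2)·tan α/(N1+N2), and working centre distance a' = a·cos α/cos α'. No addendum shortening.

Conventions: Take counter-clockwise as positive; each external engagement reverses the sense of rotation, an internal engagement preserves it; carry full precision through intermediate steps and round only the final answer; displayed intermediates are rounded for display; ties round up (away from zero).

1.6295

recognized (one external pair, fixed centres): single-mesh tooth geometry, m = 3.702, N1 = 72, N2 = 37
base radii: r_b1 = 123.039860, r_b2 = 63.228817
tip radii: r_a1 = 136.974000, r_a2 = 72.189000
no profile shift: α' = α, a' = a
action lengths: √(r_a1²−r_b1²) = 60.191940, √(r_a2²−r_b2²) = 34.833439
base pitch p_b = π·m·cos α = 10.737253
CR = (60.191940 + 34.833439 − 201.759000·sin 22.59800°)/10.737253 = 1.629545
contact ratio ≈ 1.6295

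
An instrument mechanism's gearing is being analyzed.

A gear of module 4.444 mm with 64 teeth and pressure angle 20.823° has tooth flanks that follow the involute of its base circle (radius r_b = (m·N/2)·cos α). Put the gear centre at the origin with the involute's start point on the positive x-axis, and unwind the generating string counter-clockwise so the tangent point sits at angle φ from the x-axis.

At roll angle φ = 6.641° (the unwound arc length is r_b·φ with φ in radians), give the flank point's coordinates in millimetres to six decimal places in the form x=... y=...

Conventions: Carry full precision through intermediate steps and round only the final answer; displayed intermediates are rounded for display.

recognized (one wheel, involute flank): single-mesh tooth geometry, m = 4.444, N = 64
pitch radius r_p = m·N/2 = 4.444·64/2 = 142.208000
base radius r_b = r_p·cos α = 142.208000·cos 20.823° = 132.919407
roll angle φ = 6.641° = 0.11590732 rad
x = r_b·(cos φ + φ·sin φ) = 133.809264
y = r_b·(sin φ − φ·cos φ) = 0.068900

x=133.809264 y=0.068900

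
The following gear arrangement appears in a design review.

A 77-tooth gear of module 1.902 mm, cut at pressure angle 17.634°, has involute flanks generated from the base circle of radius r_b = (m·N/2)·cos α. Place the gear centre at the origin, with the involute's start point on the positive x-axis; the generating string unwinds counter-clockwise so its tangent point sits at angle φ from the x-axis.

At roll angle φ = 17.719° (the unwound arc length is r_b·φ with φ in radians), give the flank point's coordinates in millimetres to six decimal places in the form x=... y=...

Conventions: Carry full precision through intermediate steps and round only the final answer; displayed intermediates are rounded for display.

x=73.043899 y=0.681457

topology: single-mesh involute geometry — m = 1.902, N = 77
pitch radius r_p = m·N/2 = 1.902·77/2 = 73.227000
base radius r_b = r_p·cos α = 73.227000·cos 17.634° = 69.786142
roll angle φ = 17.719° = 0.30925489 rad
x = r_b·(cos φ + φ·sin φ) = 73.043899
y = r_b·(sin φ − φ·cos φ) = 0.681457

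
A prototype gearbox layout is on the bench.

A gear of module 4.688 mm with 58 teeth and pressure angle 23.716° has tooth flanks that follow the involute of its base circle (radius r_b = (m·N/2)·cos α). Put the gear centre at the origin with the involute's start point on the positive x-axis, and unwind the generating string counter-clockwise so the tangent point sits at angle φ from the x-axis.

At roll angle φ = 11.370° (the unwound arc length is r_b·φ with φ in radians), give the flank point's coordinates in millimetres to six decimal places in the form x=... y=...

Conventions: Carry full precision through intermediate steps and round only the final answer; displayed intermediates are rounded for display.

x=126.897652 y=0.322960

topology: single-mesh involute geometry — m = 4.688, N = 58
pitch radius r_p = m·N/2 = 4.688·58/2 = 135.952000
base radius r_b = r_p·cos α = 135.952000·cos 23.716° = 124.470896
roll angle φ = 11.370° = 0.19844394 rad
x = r_b·(cos φ + φ·sin φ) = 126.897652
y = r_b·(sin φ − φ·cos φ) = 0.322960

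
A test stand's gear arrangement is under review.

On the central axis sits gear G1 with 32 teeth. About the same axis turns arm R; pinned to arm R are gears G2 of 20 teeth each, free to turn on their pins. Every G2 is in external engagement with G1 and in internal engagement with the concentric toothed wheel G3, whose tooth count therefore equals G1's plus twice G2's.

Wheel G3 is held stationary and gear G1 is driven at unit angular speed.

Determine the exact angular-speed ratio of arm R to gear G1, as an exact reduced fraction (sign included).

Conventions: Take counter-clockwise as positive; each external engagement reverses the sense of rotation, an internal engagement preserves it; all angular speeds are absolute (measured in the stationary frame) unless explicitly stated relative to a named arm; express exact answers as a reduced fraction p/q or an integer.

recognized (axles ride arm R): planetary set, 32/20/72 teeth
ring teeth: 32 + 2·20 = 72
32(ω_sun−ω_arm) = −72(ω_ring−ω_arm),  ω_ring = 0, ω_sun = 1
32(1−ω_arm) = −72(0−ω_arm)  ⇒  104·ω_arm = 32  ⇒  ω_arm = 4/13
ω_out/ω_in = 4/13

4/13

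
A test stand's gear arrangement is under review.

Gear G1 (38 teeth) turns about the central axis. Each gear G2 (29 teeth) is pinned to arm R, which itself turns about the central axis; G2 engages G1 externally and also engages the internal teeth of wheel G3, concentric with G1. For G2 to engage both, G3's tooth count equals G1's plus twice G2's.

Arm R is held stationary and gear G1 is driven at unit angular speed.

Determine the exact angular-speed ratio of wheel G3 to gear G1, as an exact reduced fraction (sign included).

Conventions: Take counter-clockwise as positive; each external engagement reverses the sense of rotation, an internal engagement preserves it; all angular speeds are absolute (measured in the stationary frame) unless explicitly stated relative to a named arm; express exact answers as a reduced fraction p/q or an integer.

planetary set (38T centre, 29T on arm, 96T internal) — Willis relation
ring teeth: 38 + 2·29 = 96
38(ω_sun−ω_arm) = −96(ω_ring−ω_arm),  ω_arm = 0, ω_sun = 1
ω_ring = 0 − (38/96)(1−0) = -19/48
ω_out/ω_in = -19/48

-19/48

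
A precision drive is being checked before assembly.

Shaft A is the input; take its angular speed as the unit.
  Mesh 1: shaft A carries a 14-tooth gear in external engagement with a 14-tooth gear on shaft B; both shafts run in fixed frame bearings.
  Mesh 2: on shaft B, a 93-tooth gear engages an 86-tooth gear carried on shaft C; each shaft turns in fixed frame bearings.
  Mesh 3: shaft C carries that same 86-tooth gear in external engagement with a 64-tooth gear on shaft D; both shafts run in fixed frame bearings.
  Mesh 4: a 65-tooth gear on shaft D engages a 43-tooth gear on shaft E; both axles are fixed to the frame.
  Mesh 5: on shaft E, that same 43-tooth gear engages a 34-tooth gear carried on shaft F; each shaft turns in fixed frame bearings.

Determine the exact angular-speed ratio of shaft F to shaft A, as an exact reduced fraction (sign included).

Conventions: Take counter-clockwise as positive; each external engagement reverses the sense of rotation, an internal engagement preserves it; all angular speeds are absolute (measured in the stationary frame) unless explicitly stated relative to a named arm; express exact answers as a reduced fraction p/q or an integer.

-6045/2176

class = fixed-axis compound train [5 meshes; 5 ratios multiply, 5 sense flips]
mesh 1 [14T→14T]: running ratio 1, sense −
mesh 2 [93T→86T]: running ratio 93/86, sense +
mesh 3 [86T→64T]: running ratio 93/64, sense −
mesh 4 [65T→43T]: running ratio 6045/2752, sense +
mesh 5 [43T→34T]: running ratio 6045/2176, sense −
ω_out/ω_in = -6045/2176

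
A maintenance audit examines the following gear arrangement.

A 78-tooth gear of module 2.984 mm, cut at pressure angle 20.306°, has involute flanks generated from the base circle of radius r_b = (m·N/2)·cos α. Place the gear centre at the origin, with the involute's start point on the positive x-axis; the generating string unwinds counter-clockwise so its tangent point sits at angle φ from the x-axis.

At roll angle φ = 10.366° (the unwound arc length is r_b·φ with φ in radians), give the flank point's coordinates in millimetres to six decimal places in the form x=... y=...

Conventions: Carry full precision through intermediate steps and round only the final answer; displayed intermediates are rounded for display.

x=110.915205 y=0.214744

recognized (one wheel, involute flank): single-mesh tooth geometry, m = 2.984, N = 78
pitch radius r_p = m·N/2 = 2.984·78/2 = 116.376000
base radius r_b = r_p·cos α = 116.376000·cos 20.306° = 109.143534
roll angle φ = 10.366° = 0.18092083 rad
x = r_b·(cos φ + φ·sin φ) = 110.915205
y = r_b·(sin φ − φ·cos φ) = 0.214744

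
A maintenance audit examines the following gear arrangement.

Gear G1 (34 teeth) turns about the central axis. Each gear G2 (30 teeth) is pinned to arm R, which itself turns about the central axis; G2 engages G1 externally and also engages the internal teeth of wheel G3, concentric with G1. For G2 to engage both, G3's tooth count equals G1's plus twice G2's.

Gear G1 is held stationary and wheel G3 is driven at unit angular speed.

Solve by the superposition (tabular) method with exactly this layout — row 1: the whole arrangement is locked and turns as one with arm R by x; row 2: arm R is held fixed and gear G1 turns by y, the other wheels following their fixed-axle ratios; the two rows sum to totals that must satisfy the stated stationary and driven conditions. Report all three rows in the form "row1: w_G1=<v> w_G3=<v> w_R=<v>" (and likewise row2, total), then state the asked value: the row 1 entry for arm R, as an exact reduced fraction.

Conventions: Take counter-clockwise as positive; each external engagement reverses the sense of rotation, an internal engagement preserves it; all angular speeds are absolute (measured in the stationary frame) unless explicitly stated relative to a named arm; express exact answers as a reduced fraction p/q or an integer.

row1: w_G1=47/64 w_G3=47/64 w_R=47/64
row2: w_G1=-47/64 w_G3=17/64 w_R=0
total: w_G1=0 w_G3=1 w_R=47/64
asked value: 47/64

topology: planetary set — G1 34T / G2 30T / G3 94T, arm = carrier (Willis)
row 1 (train locked, turned with arm): all members turn x
row 2 — arm fixed, fixed-axis ratios: sun y, ring −(34/94)·y, arm 0
boundary: total ω_sun = x + y = 0 and total ω_ring = x − (34/94)·y = 1  ⇒  y = -47/64, x = 47/64
row 2 ring = −(34/94)·(-47/64) = 17/64
totals (row 1 + row 2): sun 47/64 + (-47/64) = 0, ring 47/64 + 17/64 = 1, arm 47/64 + 0 = 47/64
asked cell (row1, arm) = 47/64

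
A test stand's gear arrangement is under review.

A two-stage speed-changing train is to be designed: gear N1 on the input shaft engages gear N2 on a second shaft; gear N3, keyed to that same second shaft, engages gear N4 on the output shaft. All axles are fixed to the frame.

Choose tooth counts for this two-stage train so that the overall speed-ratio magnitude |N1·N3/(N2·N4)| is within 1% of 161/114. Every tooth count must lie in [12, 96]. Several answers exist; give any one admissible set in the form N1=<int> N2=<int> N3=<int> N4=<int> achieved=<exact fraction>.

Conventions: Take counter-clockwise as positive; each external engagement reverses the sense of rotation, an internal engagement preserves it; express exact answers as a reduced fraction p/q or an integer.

2-stage fixed-axis compound train for ratio 161/114
target = 161/114 in lowest terms: an exact hit needs N1·N3 = k·161 and N2·N4 = k·114 for one integer k, every count in [12, 96]; additionally prefer no 1:1 stage (N1 ≠ N2, N3 ≠ N4)
k = 1: no 1:1-free in-range split of k·161 and k·114 into factor pairs; take k = 2
k = 2: N1·N3 = 322 = 14·23, N2·N4 = 228 = 12·19
achieved = 14·23/(12·19) = 161/114; |achieved − target| = 0 ≤ 161/11400 ✓

N1=14 N2=12 N3=23 N4=19 achieved=161/114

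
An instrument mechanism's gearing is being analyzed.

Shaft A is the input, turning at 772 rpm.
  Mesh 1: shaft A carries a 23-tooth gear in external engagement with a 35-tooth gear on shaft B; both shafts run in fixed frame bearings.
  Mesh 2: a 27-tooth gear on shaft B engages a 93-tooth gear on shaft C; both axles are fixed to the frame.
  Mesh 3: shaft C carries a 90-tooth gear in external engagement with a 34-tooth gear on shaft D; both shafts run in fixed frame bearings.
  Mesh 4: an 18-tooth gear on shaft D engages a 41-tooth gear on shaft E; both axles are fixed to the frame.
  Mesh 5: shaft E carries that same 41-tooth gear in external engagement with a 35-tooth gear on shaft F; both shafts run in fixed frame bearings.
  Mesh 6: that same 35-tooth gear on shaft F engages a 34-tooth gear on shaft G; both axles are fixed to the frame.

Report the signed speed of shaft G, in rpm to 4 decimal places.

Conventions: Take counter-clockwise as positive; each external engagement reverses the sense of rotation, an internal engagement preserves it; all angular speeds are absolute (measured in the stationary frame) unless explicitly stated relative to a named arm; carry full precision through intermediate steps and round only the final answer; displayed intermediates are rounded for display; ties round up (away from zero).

+206.4026 rpm

topology: fixed-axis compound train — 6 meshes, A→G
mesh 1 [23T→35T]: ω = 772.0000×23/35 = 507.3143 rpm, sense flips to −
mesh 2 [27T→93T]: ω = 507.3143×27/93 = 147.2848 rpm, sense flips to +
mesh 3 [90T→34T]: ω = 147.2848×90/34 = 389.8715 rpm, sense flips to −
mesh 4 [18T→41T]: ω = 389.8715×18/41 = 171.1631 rpm, sense flips to +
mesh 5 [41T→35T]: ω = 171.1631×41/35 = 200.5053 rpm, sense flips to −
mesh 6 [35T→34T]: ω = 200.5053×35/34 = 206.4026 rpm, sense flips to +
signed output speed = +206.4026 rpm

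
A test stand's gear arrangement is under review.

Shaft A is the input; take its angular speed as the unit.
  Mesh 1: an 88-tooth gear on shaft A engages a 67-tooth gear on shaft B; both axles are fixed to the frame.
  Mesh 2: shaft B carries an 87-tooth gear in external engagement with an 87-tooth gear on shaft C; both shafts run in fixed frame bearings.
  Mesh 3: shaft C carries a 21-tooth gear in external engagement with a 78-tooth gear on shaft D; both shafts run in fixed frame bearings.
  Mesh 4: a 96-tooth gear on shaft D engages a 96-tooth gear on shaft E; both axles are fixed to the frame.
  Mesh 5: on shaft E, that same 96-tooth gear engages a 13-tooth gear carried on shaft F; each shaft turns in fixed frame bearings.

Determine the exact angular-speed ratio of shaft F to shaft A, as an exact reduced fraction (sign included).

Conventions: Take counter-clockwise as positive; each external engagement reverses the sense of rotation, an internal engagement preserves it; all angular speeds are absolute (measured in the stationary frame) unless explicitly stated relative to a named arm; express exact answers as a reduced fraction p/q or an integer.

class = fixed-axis compound train [5 meshes; 5 ratios multiply, 5 sense flips]
mesh 1 [88T→67T]: running ratio 88/67, sense −
mesh 2 [87T→87T]: running ratio 88/67, sense +
mesh 3 [21T→78T]: running ratio 308/871, sense −
mesh 4 [96T→96T]: running ratio 308/871, sense +
mesh 5 [96T→13T]: running ratio 29568/11323, sense −
ω_out/ω_in = -29568/11323

-29568/11323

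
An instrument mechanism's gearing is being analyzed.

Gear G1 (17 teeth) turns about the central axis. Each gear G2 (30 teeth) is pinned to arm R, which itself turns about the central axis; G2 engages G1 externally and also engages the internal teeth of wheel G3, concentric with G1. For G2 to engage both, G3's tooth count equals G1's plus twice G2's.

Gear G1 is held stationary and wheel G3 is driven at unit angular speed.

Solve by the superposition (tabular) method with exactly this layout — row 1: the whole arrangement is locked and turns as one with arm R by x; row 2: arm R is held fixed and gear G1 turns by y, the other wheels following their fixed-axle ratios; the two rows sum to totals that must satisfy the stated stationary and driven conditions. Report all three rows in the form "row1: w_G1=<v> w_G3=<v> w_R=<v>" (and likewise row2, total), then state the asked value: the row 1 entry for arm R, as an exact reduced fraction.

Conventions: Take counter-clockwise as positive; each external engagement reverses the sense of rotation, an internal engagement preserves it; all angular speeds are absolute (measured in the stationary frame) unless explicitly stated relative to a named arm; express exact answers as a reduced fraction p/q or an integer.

planetary set (17T centre, 30T on arm, 77T internal) — Willis relation
superposition row 1 [locked train]: every member turns x
row 2 — arm fixed, fixed-axis ratios: sun y, ring −(17/77)·y, arm 0
boundary: total ω_sun = x + y = 0 and total ω_ring = x − (17/77)·y = 1  ⇒  y = -77/94, x = 77/94
row 2 ring = −(17/77)·(-77/94) = 17/94
totals (row 1 + row 2): sun 77/94 + (-77/94) = 0, ring 77/94 + 17/94 = 1, arm 77/94 + 0 = 77/94
asked cell (row1, arm) = 77/94

row1: w_G1=77/94 w_G3=77/94 w_R=77/94
row2: w_G1=-77/94 w_G3=17/94 w_R=0
total: w_G1=0 w_G3=1 w_R=77/94
asked value: 77/94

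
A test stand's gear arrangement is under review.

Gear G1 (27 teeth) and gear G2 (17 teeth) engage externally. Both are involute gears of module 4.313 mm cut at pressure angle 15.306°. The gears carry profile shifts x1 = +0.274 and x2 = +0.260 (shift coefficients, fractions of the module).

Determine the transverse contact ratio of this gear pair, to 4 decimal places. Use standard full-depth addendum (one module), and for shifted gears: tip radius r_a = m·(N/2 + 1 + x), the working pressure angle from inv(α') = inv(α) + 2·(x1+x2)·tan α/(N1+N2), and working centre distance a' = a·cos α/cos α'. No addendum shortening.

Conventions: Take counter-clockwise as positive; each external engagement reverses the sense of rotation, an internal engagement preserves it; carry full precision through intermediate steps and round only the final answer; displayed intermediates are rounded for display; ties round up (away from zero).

topology: single-mesh involute geometry — m = 4.313, 27T/17T pair
base radii: r_b1 = 56.160229, r_b2 = 35.360144
tip radii: r_a1 = 63.720262, r_a2 = 42.094880
inv(α') = inv(15.306°) + 2·(+0.274+0.260)·tan α/(27+17) = 0.01318451  ⇒  α' = 19.22401°
a' = a·cos α / cos α' = 94.8860·cos 15.306°/cos 19.22401° = 96.925060
action lengths: √(r_a1²−r_b1²) = 30.104825, √(r_a2²−r_b2²) = 22.839421
base pitch p_b = π·m·cos α = 13.069079
CR = (30.104825 + 22.839421 − 96.925060·sin 19.22401°)/13.069079 = 1.609178
contact ratio ≈ 1.6092

1.6092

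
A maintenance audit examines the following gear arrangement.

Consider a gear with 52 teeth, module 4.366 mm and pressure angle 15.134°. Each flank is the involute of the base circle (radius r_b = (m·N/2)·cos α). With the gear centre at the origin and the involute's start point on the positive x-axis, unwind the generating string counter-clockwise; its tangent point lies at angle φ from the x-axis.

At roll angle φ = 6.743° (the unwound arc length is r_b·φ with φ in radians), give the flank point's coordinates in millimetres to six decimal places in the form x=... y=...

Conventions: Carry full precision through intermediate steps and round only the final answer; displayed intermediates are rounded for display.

topology: single-mesh involute geometry — m = 4.366, N = 52
pitch radius r_p = m·N/2 = 4.366·52/2 = 113.516000
base radius r_b = r_p·cos α = 113.516000·cos 15.134° = 109.579024
roll angle φ = 6.743° = 0.11768755 rad
x = r_b·(cos φ + φ·sin φ) = 110.335253
y = r_b·(sin φ − φ·cos φ) = 0.059456

x=110.335253 y=0.059456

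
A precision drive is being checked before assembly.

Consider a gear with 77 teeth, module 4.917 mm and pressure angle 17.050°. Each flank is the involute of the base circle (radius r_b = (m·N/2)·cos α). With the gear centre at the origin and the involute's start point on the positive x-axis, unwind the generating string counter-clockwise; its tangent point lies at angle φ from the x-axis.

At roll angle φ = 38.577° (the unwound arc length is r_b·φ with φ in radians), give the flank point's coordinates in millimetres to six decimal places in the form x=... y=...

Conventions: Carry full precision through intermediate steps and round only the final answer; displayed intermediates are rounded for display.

single-mesh involute tooth geometry (77T wheel at module 4.917)
pitch radius r_p = m·N/2 = 4.917·77/2 = 189.304500
base radius r_b = r_p·cos α = 189.304500·cos 17.050° = 180.984425
roll angle φ = 38.577° = 0.67329567 rad
x = r_b·(cos φ + φ·sin φ) = 217.473603
y = r_b·(sin φ − φ·cos φ) = 17.592211

x=217.473603 y=17.592211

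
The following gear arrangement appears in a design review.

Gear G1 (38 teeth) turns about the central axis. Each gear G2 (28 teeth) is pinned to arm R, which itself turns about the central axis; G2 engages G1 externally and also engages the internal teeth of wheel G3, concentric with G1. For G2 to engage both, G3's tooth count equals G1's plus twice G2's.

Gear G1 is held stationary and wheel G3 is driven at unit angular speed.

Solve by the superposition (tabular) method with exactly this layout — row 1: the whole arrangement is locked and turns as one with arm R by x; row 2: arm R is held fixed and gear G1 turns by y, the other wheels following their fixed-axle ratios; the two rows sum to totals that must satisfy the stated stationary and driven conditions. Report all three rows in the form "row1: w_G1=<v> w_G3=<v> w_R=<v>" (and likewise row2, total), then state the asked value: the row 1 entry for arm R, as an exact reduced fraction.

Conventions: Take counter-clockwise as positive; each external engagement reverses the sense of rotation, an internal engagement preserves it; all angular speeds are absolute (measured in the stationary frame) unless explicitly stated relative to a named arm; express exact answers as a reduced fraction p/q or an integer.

row1: w_G1=47/66 w_G3=47/66 w_R=47/66
row2: w_G1=-47/66 w_G3=19/66 w_R=0
total: w_G1=0 w_G3=1 w_R=47/66
asked value: 47/66

planetary set (38T centre, 28T on arm, 94T internal) — Willis relation
row 1: whole set turns with the arm by x
row 2 (arm held, sun turns y): ω_ring = −(38/94)·y, ω_arm = 0
boundary: total ω_sun = x + y = 0 and total ω_ring = x − (38/94)·y = 1  ⇒  y = -47/66, x = 47/66
row 2 ring = −(38/94)·(-47/66) = 19/66
totals (row 1 + row 2): sun 47/66 + (-47/66) = 0, ring 47/66 + 19/66 = 1, arm 47/66 + 0 = 47/66
asked cell (row1, arm) = 47/66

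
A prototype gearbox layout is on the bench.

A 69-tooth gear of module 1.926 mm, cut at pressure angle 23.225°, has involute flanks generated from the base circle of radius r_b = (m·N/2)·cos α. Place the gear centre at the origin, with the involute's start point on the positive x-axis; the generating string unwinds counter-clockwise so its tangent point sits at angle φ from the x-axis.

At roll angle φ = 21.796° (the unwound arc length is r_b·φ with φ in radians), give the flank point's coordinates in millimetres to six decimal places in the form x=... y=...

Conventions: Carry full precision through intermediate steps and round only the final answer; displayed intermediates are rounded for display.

x=65.322060 y=1.104376

class = single-mesh tooth geometry [base-circle involute, m = 1.926, 69T]
pitch radius r_p = m·N/2 = 1.926·69/2 = 66.447000
base radius r_b = r_p·cos α = 66.447000·cos 23.225° = 61.062359
roll angle φ = 21.796° = 0.38041196 rad
x = r_b·(cos φ + φ·sin φ) = 65.322060
y = r_b·(sin φ − φ·cos φ) = 1.104376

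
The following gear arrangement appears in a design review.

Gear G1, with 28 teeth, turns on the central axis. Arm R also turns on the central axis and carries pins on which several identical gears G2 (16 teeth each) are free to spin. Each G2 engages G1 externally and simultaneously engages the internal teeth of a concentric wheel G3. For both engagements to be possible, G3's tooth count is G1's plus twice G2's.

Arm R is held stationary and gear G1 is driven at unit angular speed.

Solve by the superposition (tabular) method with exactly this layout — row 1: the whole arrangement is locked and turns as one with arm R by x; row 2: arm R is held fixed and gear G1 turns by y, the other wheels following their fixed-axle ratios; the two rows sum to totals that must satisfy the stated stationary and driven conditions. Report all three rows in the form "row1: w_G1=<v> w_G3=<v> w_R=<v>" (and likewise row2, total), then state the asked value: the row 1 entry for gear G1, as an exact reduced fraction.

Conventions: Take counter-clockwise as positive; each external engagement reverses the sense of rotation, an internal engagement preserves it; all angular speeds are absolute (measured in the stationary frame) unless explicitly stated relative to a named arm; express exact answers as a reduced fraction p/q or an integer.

row1: w_G1=0 w_G3=0 w_R=0
row2: w_G1=1 w_G3=-7/15 w_R=0
total: w_G1=1 w_G3=-7/15 w_R=0
asked value: 0

recognized (axles ride arm R): planetary set, 28/16/60 teeth
row 1: whole set turns with the arm by x
row 2 — arm fixed, fixed-axis ratios: sun y, ring −(28/60)·y, arm 0
boundary: total ω_arm = x = 0 and total ω_sun = x + y = 1  ⇒  y = 1, x = 0
row 2 ring = −(28/60)·1 = -7/15
totals (row 1 + row 2): sun 0 + 1 = 1, ring 0 + (-7/15) = -7/15, arm 0 + 0 = 0
asked cell (row1, sun) = 0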